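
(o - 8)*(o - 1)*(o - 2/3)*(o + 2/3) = o^4 - 9*o^3 + 68*o^2/9 + 4*o - 32/9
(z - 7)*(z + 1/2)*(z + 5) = z^3 - 3*z^2/2 - 36*z - 35/2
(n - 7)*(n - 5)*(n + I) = n^3 - 12*n^2 + I*n^2 + 35*n - 12*I*n + 35*I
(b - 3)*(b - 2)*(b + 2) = b^3 - 3*b^2 - 4*b + 12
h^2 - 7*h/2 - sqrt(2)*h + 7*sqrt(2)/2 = (h - 7/2)*(h - sqrt(2))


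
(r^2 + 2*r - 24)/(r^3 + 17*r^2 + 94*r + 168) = (r - 4)/(r^2 + 11*r + 28)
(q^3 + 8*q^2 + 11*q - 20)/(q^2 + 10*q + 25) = (q^2 + 3*q - 4)/(q + 5)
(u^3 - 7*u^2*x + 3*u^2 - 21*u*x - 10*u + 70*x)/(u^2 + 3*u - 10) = u - 7*x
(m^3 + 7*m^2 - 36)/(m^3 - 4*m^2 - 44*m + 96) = (m + 3)/(m - 8)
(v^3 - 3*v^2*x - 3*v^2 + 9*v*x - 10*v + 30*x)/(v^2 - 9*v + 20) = (v^2 - 3*v*x + 2*v - 6*x)/(v - 4)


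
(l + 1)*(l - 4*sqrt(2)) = l^2 - 4*sqrt(2)*l + l - 4*sqrt(2)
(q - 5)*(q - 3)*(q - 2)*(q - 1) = q^4 - 11*q^3 + 41*q^2 - 61*q + 30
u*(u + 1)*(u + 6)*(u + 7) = u^4 + 14*u^3 + 55*u^2 + 42*u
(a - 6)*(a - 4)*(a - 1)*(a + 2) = a^4 - 9*a^3 + 12*a^2 + 44*a - 48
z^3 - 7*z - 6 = (z - 3)*(z + 1)*(z + 2)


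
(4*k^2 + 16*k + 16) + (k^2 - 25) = 5*k^2 + 16*k - 9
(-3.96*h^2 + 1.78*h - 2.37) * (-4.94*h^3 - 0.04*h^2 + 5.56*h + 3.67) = 19.5624*h^5 - 8.6348*h^4 - 10.381*h^3 - 4.5416*h^2 - 6.6446*h - 8.6979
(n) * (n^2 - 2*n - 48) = n^3 - 2*n^2 - 48*n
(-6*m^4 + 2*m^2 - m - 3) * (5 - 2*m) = 12*m^5 - 30*m^4 - 4*m^3 + 12*m^2 + m - 15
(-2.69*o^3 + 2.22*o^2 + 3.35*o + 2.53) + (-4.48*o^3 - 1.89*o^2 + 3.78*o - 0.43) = -7.17*o^3 + 0.33*o^2 + 7.13*o + 2.1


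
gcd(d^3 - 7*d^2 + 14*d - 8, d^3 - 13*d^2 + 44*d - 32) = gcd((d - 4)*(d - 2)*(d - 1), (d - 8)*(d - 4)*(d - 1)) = d^2 - 5*d + 4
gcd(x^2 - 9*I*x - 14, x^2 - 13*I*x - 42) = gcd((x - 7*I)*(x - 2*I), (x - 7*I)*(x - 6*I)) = x - 7*I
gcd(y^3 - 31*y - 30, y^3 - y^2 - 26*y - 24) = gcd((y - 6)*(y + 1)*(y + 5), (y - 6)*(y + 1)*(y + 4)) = y^2 - 5*y - 6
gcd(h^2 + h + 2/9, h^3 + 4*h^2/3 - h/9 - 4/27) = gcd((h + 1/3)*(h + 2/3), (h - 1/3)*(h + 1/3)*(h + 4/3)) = h + 1/3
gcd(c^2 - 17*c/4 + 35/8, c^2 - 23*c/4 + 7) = c - 7/4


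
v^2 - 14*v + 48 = (v - 8)*(v - 6)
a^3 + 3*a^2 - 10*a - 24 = (a - 3)*(a + 2)*(a + 4)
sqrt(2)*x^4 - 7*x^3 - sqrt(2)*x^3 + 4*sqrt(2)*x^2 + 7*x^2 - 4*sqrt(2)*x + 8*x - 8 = (x - 1)*(x - 2*sqrt(2))^2*(sqrt(2)*x + 1)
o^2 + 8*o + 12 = (o + 2)*(o + 6)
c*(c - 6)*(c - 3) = c^3 - 9*c^2 + 18*c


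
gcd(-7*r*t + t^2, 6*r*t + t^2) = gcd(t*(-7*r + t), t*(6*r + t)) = t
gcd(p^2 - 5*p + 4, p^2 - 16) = p - 4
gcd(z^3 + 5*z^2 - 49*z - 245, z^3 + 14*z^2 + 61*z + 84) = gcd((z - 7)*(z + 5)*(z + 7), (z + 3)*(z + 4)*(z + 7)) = z + 7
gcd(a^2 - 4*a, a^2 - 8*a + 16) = a - 4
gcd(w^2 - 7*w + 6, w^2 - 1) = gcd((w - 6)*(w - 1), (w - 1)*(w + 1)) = w - 1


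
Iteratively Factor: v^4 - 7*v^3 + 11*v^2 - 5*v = (v - 5)*(v^3 - 2*v^2 + v) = v*(v - 5)*(v^2 - 2*v + 1) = v*(v - 5)*(v - 1)*(v - 1)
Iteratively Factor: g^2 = (g)*(g)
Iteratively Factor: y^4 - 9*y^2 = (y + 3)*(y^3 - 3*y^2) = y*(y + 3)*(y^2 - 3*y) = y^2*(y + 3)*(y - 3)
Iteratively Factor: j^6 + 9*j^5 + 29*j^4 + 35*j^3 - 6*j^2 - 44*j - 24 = (j + 1)*(j^5 + 8*j^4 + 21*j^3 + 14*j^2 - 20*j - 24) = (j + 1)*(j + 2)*(j^4 + 6*j^3 + 9*j^2 - 4*j - 12) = (j + 1)*(j + 2)*(j + 3)*(j^3 + 3*j^2 - 4) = (j + 1)*(j + 2)^2*(j + 3)*(j^2 + j - 2) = (j + 1)*(j + 2)^3*(j + 3)*(j - 1)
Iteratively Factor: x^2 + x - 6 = (x + 3)*(x - 2)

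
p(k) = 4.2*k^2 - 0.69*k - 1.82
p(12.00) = 594.70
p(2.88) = 31.03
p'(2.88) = 23.50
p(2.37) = 20.14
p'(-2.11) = -18.41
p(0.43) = -1.34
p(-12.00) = 611.26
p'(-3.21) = -27.65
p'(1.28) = 10.06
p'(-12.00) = -101.49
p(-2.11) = 18.33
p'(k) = 8.4*k - 0.69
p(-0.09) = -1.72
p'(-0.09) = -1.45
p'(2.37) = 19.22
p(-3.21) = 43.67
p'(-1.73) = -15.22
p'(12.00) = 100.11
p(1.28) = 4.18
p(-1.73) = 11.94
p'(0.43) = 2.92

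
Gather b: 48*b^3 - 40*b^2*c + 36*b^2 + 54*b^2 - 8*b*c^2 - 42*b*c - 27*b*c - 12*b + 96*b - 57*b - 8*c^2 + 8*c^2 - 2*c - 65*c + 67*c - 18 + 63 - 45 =48*b^3 + b^2*(90 - 40*c) + b*(-8*c^2 - 69*c + 27)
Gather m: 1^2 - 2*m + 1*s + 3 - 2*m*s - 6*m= m*(-2*s - 8) + s + 4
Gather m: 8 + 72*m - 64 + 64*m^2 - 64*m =64*m^2 + 8*m - 56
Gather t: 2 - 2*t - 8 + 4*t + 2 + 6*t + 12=8*t + 8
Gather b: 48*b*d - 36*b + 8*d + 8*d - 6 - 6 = b*(48*d - 36) + 16*d - 12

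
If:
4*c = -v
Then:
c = -v/4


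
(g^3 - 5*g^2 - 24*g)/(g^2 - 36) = g*(g^2 - 5*g - 24)/(g^2 - 36)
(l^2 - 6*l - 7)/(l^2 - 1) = (l - 7)/(l - 1)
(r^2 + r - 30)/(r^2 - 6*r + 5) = (r + 6)/(r - 1)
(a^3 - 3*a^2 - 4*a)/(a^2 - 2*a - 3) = a*(a - 4)/(a - 3)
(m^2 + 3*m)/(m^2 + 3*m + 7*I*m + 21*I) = m/(m + 7*I)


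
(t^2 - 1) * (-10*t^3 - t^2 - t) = -10*t^5 - t^4 + 9*t^3 + t^2 + t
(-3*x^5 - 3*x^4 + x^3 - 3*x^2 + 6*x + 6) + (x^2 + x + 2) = -3*x^5 - 3*x^4 + x^3 - 2*x^2 + 7*x + 8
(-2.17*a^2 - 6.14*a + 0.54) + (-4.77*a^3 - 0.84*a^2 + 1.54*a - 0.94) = -4.77*a^3 - 3.01*a^2 - 4.6*a - 0.4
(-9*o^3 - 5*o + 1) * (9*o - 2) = -81*o^4 + 18*o^3 - 45*o^2 + 19*o - 2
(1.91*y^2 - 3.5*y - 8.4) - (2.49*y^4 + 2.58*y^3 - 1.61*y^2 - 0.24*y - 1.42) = -2.49*y^4 - 2.58*y^3 + 3.52*y^2 - 3.26*y - 6.98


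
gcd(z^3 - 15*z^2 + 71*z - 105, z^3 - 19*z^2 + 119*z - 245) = z^2 - 12*z + 35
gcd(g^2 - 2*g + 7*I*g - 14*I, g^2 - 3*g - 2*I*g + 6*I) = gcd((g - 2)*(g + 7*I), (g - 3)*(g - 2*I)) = 1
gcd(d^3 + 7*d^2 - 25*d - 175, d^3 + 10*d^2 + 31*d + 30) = d + 5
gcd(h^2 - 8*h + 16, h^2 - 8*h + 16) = h^2 - 8*h + 16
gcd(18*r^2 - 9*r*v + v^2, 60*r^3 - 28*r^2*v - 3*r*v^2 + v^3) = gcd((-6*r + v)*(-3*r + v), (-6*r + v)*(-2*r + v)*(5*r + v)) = 6*r - v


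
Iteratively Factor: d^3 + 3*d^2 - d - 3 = (d - 1)*(d^2 + 4*d + 3) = (d - 1)*(d + 1)*(d + 3)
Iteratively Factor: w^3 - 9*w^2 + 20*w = (w - 4)*(w^2 - 5*w) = w*(w - 4)*(w - 5)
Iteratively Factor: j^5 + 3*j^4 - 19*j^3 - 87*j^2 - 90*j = (j)*(j^4 + 3*j^3 - 19*j^2 - 87*j - 90) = j*(j + 3)*(j^3 - 19*j - 30) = j*(j - 5)*(j + 3)*(j^2 + 5*j + 6) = j*(j - 5)*(j + 3)^2*(j + 2)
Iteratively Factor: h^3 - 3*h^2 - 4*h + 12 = (h - 3)*(h^2 - 4) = (h - 3)*(h + 2)*(h - 2)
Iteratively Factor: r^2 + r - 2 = (r - 1)*(r + 2)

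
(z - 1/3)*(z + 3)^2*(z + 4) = z^4 + 29*z^3/3 + 89*z^2/3 + 25*z - 12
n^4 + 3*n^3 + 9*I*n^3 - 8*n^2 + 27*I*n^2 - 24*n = n*(n + 3)*(n + I)*(n + 8*I)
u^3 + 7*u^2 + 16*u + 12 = (u + 2)^2*(u + 3)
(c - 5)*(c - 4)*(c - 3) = c^3 - 12*c^2 + 47*c - 60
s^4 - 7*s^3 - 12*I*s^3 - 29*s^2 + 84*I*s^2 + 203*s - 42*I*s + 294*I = (s - 7)*(s - 7*I)*(s - 6*I)*(s + I)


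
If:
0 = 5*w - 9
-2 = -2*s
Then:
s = 1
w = 9/5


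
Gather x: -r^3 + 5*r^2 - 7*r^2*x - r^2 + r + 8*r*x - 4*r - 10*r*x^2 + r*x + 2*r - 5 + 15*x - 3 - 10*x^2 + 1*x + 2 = -r^3 + 4*r^2 - r + x^2*(-10*r - 10) + x*(-7*r^2 + 9*r + 16) - 6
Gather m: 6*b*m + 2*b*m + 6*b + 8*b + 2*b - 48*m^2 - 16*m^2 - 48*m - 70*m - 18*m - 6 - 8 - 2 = 16*b - 64*m^2 + m*(8*b - 136) - 16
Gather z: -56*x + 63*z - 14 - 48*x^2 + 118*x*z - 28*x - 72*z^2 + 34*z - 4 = -48*x^2 - 84*x - 72*z^2 + z*(118*x + 97) - 18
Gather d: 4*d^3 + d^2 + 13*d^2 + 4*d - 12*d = 4*d^3 + 14*d^2 - 8*d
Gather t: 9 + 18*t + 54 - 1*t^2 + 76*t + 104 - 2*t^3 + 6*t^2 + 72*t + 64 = -2*t^3 + 5*t^2 + 166*t + 231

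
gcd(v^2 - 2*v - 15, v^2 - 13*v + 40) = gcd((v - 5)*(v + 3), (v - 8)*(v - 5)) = v - 5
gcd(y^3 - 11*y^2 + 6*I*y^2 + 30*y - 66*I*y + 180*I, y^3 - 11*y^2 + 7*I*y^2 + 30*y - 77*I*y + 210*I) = y^2 - 11*y + 30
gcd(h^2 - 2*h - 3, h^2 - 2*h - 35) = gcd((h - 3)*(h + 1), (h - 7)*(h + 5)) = 1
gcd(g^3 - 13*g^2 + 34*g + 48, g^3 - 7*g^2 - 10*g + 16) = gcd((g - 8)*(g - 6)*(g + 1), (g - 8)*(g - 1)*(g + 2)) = g - 8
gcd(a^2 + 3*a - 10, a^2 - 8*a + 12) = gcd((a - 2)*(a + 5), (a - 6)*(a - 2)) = a - 2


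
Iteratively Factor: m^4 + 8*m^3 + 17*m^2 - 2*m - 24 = (m + 4)*(m^3 + 4*m^2 + m - 6) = (m + 2)*(m + 4)*(m^2 + 2*m - 3) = (m - 1)*(m + 2)*(m + 4)*(m + 3)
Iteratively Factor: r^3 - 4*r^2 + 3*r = (r - 1)*(r^2 - 3*r) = (r - 3)*(r - 1)*(r)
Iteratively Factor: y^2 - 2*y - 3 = (y - 3)*(y + 1)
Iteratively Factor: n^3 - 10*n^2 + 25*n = (n - 5)*(n^2 - 5*n) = (n - 5)^2*(n)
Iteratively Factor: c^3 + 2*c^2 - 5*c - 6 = (c + 3)*(c^2 - c - 2) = (c - 2)*(c + 3)*(c + 1)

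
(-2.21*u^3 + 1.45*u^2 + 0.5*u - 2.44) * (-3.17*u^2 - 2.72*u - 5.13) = 7.0057*u^5 + 1.4147*u^4 + 5.8083*u^3 - 1.0637*u^2 + 4.0718*u + 12.5172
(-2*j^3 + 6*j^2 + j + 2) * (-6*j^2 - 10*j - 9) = 12*j^5 - 16*j^4 - 48*j^3 - 76*j^2 - 29*j - 18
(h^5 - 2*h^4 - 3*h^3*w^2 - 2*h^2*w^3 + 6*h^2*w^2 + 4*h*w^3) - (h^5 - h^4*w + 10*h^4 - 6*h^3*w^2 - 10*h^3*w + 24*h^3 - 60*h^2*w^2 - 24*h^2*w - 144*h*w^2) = h^4*w - 12*h^4 + 3*h^3*w^2 + 10*h^3*w - 24*h^3 - 2*h^2*w^3 + 66*h^2*w^2 + 24*h^2*w + 4*h*w^3 + 144*h*w^2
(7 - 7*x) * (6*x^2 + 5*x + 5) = -42*x^3 + 7*x^2 + 35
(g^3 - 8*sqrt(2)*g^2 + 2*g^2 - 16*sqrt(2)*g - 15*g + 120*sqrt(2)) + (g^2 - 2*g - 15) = g^3 - 8*sqrt(2)*g^2 + 3*g^2 - 16*sqrt(2)*g - 17*g - 15 + 120*sqrt(2)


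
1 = 1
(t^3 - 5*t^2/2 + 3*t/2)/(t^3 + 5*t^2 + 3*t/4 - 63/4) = 2*t*(t - 1)/(2*t^2 + 13*t + 21)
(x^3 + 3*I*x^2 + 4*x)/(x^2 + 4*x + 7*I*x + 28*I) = x*(x^2 + 3*I*x + 4)/(x^2 + x*(4 + 7*I) + 28*I)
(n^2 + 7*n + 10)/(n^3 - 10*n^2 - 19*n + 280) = (n + 2)/(n^2 - 15*n + 56)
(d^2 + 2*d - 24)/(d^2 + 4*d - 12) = (d - 4)/(d - 2)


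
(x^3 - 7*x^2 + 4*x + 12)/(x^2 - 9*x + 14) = (x^2 - 5*x - 6)/(x - 7)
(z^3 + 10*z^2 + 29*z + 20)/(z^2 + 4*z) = z + 6 + 5/z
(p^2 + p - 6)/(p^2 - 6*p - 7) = (-p^2 - p + 6)/(-p^2 + 6*p + 7)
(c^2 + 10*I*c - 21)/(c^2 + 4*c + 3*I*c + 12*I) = (c + 7*I)/(c + 4)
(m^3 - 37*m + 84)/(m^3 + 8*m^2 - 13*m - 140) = (m - 3)/(m + 5)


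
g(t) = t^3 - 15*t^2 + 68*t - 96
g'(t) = 3*t^2 - 30*t + 68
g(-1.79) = -271.52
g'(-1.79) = 131.31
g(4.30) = -1.44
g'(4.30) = -5.53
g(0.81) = -50.23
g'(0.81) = 45.67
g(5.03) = -6.21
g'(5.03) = -7.00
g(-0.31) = -118.55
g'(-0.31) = 77.59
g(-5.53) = -1099.87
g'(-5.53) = 325.64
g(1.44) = -26.20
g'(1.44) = 31.02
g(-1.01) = -181.01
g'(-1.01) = 101.36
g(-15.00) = -7866.00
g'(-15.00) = 1193.00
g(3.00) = 0.00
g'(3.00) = 5.00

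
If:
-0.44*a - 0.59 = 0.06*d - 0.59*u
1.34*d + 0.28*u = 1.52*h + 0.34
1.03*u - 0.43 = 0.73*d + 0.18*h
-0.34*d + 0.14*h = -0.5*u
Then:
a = -1.55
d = -0.69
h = -0.87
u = -0.23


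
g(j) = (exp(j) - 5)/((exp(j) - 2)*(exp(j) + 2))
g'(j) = -(exp(j) - 5)*exp(j)/((exp(j) - 2)*(exp(j) + 2)^2) - (exp(j) - 5)*exp(j)/((exp(j) - 2)^2*(exp(j) + 2)) + exp(j)/((exp(j) - 2)*(exp(j) + 2)) = (-exp(2*j) + 10*exp(j) - 4)*exp(j)/(exp(4*j) - 8*exp(2*j) + 16)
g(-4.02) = 1.25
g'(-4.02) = -0.00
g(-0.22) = 1.25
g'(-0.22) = 0.24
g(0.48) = 2.44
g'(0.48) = 8.01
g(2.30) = 0.05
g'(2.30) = -0.00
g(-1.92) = 1.22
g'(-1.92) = -0.02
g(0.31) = 1.70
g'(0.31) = 2.31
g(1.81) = 0.03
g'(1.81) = 0.11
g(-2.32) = 1.23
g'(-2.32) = -0.02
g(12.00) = 0.00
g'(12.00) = 0.00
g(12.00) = 0.00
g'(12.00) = 0.00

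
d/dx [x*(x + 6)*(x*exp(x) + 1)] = x^3*exp(x) + 9*x^2*exp(x) + 12*x*exp(x) + 2*x + 6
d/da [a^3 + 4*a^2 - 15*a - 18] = 3*a^2 + 8*a - 15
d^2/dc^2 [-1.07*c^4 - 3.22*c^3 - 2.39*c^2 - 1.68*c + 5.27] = -12.84*c^2 - 19.32*c - 4.78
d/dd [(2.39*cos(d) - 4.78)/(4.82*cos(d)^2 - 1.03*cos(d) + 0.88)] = (11.5198*cos(d)^2 - 46.0792*cos(d) + 2.8202)*sin(d)/(23.2324*cos(d)^4 - 9.9292*cos(d)^3 + 9.5441*cos(d)^2 - 1.8128*cos(d) + 0.7744)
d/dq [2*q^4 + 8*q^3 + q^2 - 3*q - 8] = 8*q^3 + 24*q^2 + 2*q - 3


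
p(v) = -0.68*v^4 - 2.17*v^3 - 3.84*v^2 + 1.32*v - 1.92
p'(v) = -2.72*v^3 - 6.51*v^2 - 7.68*v + 1.32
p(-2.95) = -35.02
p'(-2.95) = 37.15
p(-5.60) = -417.39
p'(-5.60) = 317.85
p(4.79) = -680.16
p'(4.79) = -483.77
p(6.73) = -2223.41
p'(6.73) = -1174.34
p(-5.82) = -492.08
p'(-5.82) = 361.72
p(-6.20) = -645.33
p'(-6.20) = 446.94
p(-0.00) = -1.92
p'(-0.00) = 1.32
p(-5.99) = -556.65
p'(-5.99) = 398.33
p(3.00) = -146.19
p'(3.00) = -153.75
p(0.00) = -1.92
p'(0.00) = 1.32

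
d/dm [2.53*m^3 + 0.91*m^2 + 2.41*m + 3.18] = 7.59*m^2 + 1.82*m + 2.41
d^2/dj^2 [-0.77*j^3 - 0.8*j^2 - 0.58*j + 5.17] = -4.62*j - 1.6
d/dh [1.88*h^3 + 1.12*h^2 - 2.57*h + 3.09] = 5.64*h^2 + 2.24*h - 2.57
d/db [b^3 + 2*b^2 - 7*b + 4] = 3*b^2 + 4*b - 7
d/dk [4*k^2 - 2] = 8*k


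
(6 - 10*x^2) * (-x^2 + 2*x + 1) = 10*x^4 - 20*x^3 - 16*x^2 + 12*x + 6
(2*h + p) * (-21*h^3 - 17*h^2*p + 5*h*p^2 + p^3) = -42*h^4 - 55*h^3*p - 7*h^2*p^2 + 7*h*p^3 + p^4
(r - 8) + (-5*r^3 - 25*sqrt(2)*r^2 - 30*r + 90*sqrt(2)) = -5*r^3 - 25*sqrt(2)*r^2 - 29*r - 8 + 90*sqrt(2)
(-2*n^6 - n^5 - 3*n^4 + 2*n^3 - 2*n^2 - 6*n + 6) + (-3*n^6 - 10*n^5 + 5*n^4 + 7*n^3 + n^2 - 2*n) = -5*n^6 - 11*n^5 + 2*n^4 + 9*n^3 - n^2 - 8*n + 6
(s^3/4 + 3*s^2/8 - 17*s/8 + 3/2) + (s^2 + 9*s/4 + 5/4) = s^3/4 + 11*s^2/8 + s/8 + 11/4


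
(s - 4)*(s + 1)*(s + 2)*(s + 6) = s^4 + 5*s^3 - 16*s^2 - 68*s - 48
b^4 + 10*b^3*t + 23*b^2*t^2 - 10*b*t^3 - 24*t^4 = (b - t)*(b + t)*(b + 4*t)*(b + 6*t)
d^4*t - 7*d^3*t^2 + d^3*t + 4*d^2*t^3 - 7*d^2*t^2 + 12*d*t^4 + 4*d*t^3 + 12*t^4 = (d - 6*t)*(d - 2*t)*(d + t)*(d*t + t)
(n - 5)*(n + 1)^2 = n^3 - 3*n^2 - 9*n - 5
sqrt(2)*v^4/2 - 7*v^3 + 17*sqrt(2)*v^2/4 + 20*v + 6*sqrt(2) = (v - 6*sqrt(2))*(v - 2*sqrt(2))*(v + sqrt(2)/2)*(sqrt(2)*v/2 + 1/2)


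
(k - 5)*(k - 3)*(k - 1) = k^3 - 9*k^2 + 23*k - 15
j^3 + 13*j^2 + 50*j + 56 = (j + 2)*(j + 4)*(j + 7)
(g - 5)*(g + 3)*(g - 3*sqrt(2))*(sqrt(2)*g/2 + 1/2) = sqrt(2)*g^4/2 - 5*g^3/2 - sqrt(2)*g^3 - 9*sqrt(2)*g^2 + 5*g^2 + 3*sqrt(2)*g + 75*g/2 + 45*sqrt(2)/2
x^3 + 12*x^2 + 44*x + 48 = (x + 2)*(x + 4)*(x + 6)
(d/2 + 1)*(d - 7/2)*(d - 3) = d^3/2 - 9*d^2/4 - 5*d/4 + 21/2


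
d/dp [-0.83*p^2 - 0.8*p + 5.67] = -1.66*p - 0.8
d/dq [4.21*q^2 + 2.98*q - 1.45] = 8.42*q + 2.98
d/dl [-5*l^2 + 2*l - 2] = 2 - 10*l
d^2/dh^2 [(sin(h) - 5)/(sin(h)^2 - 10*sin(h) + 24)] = (-sin(h)^5 + 10*sin(h)^4 - 4*sin(h)^3 - 250*sin(h)^2 + 780*sin(h) - 280)/(sin(h)^2 - 10*sin(h) + 24)^3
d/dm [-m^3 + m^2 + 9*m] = -3*m^2 + 2*m + 9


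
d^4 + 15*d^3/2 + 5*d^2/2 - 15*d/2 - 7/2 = (d - 1)*(d + 1/2)*(d + 1)*(d + 7)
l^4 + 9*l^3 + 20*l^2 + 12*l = l*(l + 1)*(l + 2)*(l + 6)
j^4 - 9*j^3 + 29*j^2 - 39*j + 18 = (j - 3)^2*(j - 2)*(j - 1)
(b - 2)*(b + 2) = b^2 - 4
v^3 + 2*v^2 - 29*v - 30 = (v - 5)*(v + 1)*(v + 6)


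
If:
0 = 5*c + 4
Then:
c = -4/5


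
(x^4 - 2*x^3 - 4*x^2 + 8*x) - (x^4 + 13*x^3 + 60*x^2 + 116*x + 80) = -15*x^3 - 64*x^2 - 108*x - 80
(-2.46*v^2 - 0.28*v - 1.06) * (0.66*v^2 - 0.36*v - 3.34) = -1.6236*v^4 + 0.7008*v^3 + 7.6176*v^2 + 1.3168*v + 3.5404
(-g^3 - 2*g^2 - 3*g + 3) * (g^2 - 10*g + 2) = -g^5 + 8*g^4 + 15*g^3 + 29*g^2 - 36*g + 6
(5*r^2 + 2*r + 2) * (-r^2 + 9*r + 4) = -5*r^4 + 43*r^3 + 36*r^2 + 26*r + 8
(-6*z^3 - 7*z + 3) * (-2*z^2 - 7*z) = 12*z^5 + 42*z^4 + 14*z^3 + 43*z^2 - 21*z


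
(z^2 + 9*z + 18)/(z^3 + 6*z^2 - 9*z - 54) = 1/(z - 3)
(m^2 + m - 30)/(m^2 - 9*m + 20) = (m + 6)/(m - 4)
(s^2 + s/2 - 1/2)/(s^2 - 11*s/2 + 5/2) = (s + 1)/(s - 5)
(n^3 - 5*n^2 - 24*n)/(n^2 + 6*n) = (n^2 - 5*n - 24)/(n + 6)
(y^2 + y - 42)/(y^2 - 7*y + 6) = (y + 7)/(y - 1)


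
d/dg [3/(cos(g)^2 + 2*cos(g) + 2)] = 6*(cos(g) + 1)*sin(g)/(cos(g)^2 + 2*cos(g) + 2)^2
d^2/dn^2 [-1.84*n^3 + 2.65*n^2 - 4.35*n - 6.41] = 5.3 - 11.04*n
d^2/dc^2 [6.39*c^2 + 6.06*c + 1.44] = 12.7800000000000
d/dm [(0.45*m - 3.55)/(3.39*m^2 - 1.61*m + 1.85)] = (-1.5255*m^2 + 24.069*m - 4.883)/(11.4921*m^4 - 10.9158*m^3 + 15.1351*m^2 - 5.957*m + 3.4225)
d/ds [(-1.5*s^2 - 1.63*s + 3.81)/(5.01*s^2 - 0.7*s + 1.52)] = (9.2163*s^2 - 42.7362*s + 0.1894)/(25.1001*s^4 - 7.014*s^3 + 15.7204*s^2 - 2.128*s + 2.3104)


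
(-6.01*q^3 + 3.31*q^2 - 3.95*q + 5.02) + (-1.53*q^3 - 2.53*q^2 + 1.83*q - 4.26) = -7.54*q^3 + 0.78*q^2 - 2.12*q + 0.76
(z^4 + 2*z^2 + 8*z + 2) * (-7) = -7*z^4 - 14*z^2 - 56*z - 14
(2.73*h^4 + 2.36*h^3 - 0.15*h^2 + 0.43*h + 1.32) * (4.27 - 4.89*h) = -13.3497*h^5 + 0.1167*h^4 + 10.8107*h^3 - 2.7432*h^2 - 4.6187*h + 5.6364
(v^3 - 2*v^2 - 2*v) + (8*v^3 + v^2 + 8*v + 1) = 9*v^3 - v^2 + 6*v + 1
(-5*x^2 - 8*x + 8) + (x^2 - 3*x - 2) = -4*x^2 - 11*x + 6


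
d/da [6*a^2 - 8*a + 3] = 12*a - 8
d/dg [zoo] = 0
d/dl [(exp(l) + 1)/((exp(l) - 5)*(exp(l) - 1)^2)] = 2*(-exp(2*l) + exp(l) + 8)*exp(l)/(exp(5*l) - 13*exp(4*l) + 58*exp(3*l) - 106*exp(2*l) + 85*exp(l) - 25)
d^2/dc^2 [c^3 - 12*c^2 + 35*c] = 6*c - 24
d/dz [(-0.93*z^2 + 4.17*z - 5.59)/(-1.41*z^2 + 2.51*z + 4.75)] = (3.5454*z^2 - 24.5988*z + 33.8384)/(1.9881*z^4 - 7.0782*z^3 - 7.0949*z^2 + 23.845*z + 22.5625)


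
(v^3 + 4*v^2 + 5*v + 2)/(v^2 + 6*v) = (v^3 + 4*v^2 + 5*v + 2)/(v*(v + 6))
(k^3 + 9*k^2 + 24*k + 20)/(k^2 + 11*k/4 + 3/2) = 4*(k^2 + 7*k + 10)/(4*k + 3)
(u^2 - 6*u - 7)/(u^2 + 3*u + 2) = (u - 7)/(u + 2)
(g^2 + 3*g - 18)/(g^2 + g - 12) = (g + 6)/(g + 4)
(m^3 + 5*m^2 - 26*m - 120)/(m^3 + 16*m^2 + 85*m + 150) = (m^2 - m - 20)/(m^2 + 10*m + 25)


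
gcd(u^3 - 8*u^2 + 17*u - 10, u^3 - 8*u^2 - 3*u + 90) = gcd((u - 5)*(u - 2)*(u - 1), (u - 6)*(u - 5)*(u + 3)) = u - 5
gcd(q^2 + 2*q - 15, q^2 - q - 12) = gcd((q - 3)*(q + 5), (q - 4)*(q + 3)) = 1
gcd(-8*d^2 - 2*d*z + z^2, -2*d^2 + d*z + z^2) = 2*d + z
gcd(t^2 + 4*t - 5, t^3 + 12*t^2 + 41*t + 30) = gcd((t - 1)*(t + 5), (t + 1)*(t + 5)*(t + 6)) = t + 5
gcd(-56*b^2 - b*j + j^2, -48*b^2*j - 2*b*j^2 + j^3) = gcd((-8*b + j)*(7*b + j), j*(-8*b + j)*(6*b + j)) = 8*b - j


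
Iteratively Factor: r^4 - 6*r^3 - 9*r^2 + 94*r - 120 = (r - 2)*(r^3 - 4*r^2 - 17*r + 60) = (r - 3)*(r - 2)*(r^2 - r - 20) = (r - 3)*(r - 2)*(r + 4)*(r - 5)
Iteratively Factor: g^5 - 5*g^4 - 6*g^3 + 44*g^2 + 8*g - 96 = (g - 3)*(g^4 - 2*g^3 - 12*g^2 + 8*g + 32) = (g - 3)*(g + 2)*(g^3 - 4*g^2 - 4*g + 16) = (g - 3)*(g + 2)^2*(g^2 - 6*g + 8) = (g - 4)*(g - 3)*(g + 2)^2*(g - 2)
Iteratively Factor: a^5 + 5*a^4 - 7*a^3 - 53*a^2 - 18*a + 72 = (a - 1)*(a^4 + 6*a^3 - a^2 - 54*a - 72) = (a - 1)*(a + 2)*(a^3 + 4*a^2 - 9*a - 36) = (a - 3)*(a - 1)*(a + 2)*(a^2 + 7*a + 12) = (a - 3)*(a - 1)*(a + 2)*(a + 4)*(a + 3)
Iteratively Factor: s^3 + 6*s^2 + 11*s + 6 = (s + 3)*(s^2 + 3*s + 2) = (s + 1)*(s + 3)*(s + 2)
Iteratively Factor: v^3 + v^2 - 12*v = (v + 4)*(v^2 - 3*v) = v*(v + 4)*(v - 3)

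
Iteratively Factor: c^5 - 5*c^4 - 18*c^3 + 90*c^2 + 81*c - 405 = (c - 3)*(c^4 - 2*c^3 - 24*c^2 + 18*c + 135) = (c - 5)*(c - 3)*(c^3 + 3*c^2 - 9*c - 27) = (c - 5)*(c - 3)*(c + 3)*(c^2 - 9) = (c - 5)*(c - 3)*(c + 3)^2*(c - 3)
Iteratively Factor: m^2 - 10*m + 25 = (m - 5)*(m - 5)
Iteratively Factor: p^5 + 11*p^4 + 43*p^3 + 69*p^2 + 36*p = (p + 3)*(p^4 + 8*p^3 + 19*p^2 + 12*p) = (p + 3)*(p + 4)*(p^3 + 4*p^2 + 3*p) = (p + 1)*(p + 3)*(p + 4)*(p^2 + 3*p) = p*(p + 1)*(p + 3)*(p + 4)*(p + 3)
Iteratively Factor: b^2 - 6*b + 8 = (b - 2)*(b - 4)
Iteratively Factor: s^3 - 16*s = (s)*(s^2 - 16) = s*(s - 4)*(s + 4)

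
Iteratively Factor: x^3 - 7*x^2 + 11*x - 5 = (x - 1)*(x^2 - 6*x + 5) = (x - 1)^2*(x - 5)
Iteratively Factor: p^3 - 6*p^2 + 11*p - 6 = (p - 2)*(p^2 - 4*p + 3) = (p - 3)*(p - 2)*(p - 1)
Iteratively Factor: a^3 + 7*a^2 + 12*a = (a)*(a^2 + 7*a + 12) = a*(a + 4)*(a + 3)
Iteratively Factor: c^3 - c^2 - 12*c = (c + 3)*(c^2 - 4*c) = c*(c + 3)*(c - 4)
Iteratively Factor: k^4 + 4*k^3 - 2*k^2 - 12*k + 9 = (k + 3)*(k^3 + k^2 - 5*k + 3) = (k + 3)^2*(k^2 - 2*k + 1) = (k - 1)*(k + 3)^2*(k - 1)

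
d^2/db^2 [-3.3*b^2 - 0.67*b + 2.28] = -6.60000000000000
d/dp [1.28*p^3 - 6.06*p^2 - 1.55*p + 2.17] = 3.84*p^2 - 12.12*p - 1.55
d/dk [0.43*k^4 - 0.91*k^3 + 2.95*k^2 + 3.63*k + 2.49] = 1.72*k^3 - 2.73*k^2 + 5.9*k + 3.63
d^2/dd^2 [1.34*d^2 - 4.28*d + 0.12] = 2.68000000000000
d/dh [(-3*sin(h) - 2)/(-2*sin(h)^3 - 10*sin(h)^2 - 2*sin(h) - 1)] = (-49*sin(h) + 3*sin(3*h) + 21*cos(2*h) - 22)*cos(h)/(2*sin(h)^3 + 10*sin(h)^2 + 2*sin(h) + 1)^2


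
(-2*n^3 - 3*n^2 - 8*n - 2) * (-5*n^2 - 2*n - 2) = 10*n^5 + 19*n^4 + 50*n^3 + 32*n^2 + 20*n + 4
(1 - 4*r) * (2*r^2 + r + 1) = -8*r^3 - 2*r^2 - 3*r + 1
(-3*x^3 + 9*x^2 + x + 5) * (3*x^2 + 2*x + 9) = -9*x^5 + 21*x^4 - 6*x^3 + 98*x^2 + 19*x + 45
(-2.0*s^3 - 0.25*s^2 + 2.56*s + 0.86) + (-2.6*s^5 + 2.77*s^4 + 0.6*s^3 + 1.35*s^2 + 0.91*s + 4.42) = -2.6*s^5 + 2.77*s^4 - 1.4*s^3 + 1.1*s^2 + 3.47*s + 5.28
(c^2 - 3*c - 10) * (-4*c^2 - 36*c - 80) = -4*c^4 - 24*c^3 + 68*c^2 + 600*c + 800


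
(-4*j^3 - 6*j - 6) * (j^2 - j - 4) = -4*j^5 + 4*j^4 + 10*j^3 + 30*j + 24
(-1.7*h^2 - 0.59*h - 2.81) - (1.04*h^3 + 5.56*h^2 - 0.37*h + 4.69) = -1.04*h^3 - 7.26*h^2 - 0.22*h - 7.5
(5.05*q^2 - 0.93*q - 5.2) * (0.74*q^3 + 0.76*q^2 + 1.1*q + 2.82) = 3.737*q^5 + 3.1498*q^4 + 1.0002*q^3 + 9.266*q^2 - 8.3426*q - 14.664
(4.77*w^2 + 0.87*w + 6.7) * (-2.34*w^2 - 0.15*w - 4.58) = -11.1618*w^4 - 2.7513*w^3 - 37.6551*w^2 - 4.9896*w - 30.686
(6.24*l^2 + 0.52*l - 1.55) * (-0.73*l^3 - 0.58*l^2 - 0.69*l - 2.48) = -4.5552*l^5 - 3.9988*l^4 - 3.4757*l^3 - 14.935*l^2 - 0.2201*l + 3.844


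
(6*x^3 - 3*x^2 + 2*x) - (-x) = 6*x^3 - 3*x^2 + 3*x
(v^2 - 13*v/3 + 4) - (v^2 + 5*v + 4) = -28*v/3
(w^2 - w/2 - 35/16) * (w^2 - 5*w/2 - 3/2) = w^4 - 3*w^3 - 39*w^2/16 + 199*w/32 + 105/32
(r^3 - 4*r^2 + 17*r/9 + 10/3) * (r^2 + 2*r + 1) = r^5 - 2*r^4 - 46*r^3/9 + 28*r^2/9 + 77*r/9 + 10/3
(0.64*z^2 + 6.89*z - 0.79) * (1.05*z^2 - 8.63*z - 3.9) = 0.672*z^4 + 1.7113*z^3 - 62.7862*z^2 - 20.0533*z + 3.081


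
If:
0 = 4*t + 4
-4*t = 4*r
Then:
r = 1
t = -1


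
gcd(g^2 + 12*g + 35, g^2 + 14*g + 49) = g + 7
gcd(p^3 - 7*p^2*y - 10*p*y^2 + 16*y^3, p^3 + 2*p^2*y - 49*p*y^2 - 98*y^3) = p + 2*y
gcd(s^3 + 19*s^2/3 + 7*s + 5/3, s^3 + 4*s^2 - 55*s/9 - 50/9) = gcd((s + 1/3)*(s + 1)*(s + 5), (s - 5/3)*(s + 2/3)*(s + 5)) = s + 5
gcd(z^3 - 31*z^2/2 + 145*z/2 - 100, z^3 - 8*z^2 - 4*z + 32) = z - 8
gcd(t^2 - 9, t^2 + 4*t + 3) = t + 3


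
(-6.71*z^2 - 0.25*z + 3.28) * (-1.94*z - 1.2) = 13.0174*z^3 + 8.537*z^2 - 6.0632*z - 3.936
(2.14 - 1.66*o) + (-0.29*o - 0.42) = 1.72 - 1.95*o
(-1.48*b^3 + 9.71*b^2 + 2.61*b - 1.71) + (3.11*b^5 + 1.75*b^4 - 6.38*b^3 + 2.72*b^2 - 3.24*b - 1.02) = 3.11*b^5 + 1.75*b^4 - 7.86*b^3 + 12.43*b^2 - 0.63*b - 2.73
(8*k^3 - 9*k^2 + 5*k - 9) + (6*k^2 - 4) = 8*k^3 - 3*k^2 + 5*k - 13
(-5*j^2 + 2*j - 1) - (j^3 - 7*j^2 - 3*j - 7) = -j^3 + 2*j^2 + 5*j + 6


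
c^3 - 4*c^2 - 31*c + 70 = (c - 7)*(c - 2)*(c + 5)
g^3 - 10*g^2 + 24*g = g*(g - 6)*(g - 4)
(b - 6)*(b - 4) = b^2 - 10*b + 24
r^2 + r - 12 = (r - 3)*(r + 4)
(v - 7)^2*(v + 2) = v^3 - 12*v^2 + 21*v + 98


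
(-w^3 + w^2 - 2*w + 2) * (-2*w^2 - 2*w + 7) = 2*w^5 - 5*w^3 + 7*w^2 - 18*w + 14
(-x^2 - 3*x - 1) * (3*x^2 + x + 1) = -3*x^4 - 10*x^3 - 7*x^2 - 4*x - 1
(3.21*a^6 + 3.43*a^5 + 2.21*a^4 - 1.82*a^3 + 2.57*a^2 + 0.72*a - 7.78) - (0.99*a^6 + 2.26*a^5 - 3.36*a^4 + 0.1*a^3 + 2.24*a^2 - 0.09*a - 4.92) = 2.22*a^6 + 1.17*a^5 + 5.57*a^4 - 1.92*a^3 + 0.33*a^2 + 0.81*a - 2.86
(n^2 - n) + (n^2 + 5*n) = 2*n^2 + 4*n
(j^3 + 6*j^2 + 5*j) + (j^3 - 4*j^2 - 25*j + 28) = 2*j^3 + 2*j^2 - 20*j + 28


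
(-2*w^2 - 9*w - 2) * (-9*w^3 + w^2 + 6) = 18*w^5 + 79*w^4 + 9*w^3 - 14*w^2 - 54*w - 12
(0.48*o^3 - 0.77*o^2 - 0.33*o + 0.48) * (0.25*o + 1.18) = 0.12*o^4 + 0.3739*o^3 - 0.9911*o^2 - 0.2694*o + 0.5664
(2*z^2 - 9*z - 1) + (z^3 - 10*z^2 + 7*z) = z^3 - 8*z^2 - 2*z - 1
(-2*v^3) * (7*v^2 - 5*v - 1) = -14*v^5 + 10*v^4 + 2*v^3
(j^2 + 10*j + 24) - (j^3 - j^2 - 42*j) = -j^3 + 2*j^2 + 52*j + 24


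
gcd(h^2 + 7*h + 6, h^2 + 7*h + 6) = h^2 + 7*h + 6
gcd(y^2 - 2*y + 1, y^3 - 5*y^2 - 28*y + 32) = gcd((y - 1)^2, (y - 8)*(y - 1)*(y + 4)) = y - 1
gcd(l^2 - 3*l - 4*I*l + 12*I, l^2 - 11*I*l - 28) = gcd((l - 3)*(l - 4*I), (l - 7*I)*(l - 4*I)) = l - 4*I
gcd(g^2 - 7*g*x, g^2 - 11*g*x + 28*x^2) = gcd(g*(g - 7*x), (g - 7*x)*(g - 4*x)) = -g + 7*x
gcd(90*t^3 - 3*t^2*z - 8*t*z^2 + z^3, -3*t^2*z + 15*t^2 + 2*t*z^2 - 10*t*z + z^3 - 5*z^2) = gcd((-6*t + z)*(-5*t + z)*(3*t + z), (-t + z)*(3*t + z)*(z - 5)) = 3*t + z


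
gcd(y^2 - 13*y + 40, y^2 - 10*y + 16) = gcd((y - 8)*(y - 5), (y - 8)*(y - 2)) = y - 8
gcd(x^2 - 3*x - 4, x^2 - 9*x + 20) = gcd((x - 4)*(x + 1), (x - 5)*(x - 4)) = x - 4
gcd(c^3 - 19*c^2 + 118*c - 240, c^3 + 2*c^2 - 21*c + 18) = 1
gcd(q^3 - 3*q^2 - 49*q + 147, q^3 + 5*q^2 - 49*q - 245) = q^2 - 49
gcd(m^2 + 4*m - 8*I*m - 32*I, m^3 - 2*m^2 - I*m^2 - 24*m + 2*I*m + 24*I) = m + 4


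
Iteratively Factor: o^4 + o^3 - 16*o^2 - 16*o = (o + 4)*(o^3 - 3*o^2 - 4*o) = (o - 4)*(o + 4)*(o^2 + o) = o*(o - 4)*(o + 4)*(o + 1)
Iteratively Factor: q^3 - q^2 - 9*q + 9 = (q - 1)*(q^2 - 9) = (q - 1)*(q + 3)*(q - 3)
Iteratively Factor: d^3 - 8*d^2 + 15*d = (d - 3)*(d^2 - 5*d) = d*(d - 3)*(d - 5)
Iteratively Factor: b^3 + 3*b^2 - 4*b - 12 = (b + 3)*(b^2 - 4) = (b + 2)*(b + 3)*(b - 2)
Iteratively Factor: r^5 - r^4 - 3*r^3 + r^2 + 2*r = (r + 1)*(r^4 - 2*r^3 - r^2 + 2*r) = r*(r + 1)*(r^3 - 2*r^2 - r + 2) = r*(r - 2)*(r + 1)*(r^2 - 1) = r*(r - 2)*(r - 1)*(r + 1)*(r + 1)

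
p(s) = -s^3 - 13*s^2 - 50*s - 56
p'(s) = -3*s^2 - 26*s - 50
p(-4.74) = -4.58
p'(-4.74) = 5.84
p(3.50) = -433.12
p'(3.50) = -177.75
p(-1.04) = -16.94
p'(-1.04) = -26.20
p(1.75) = -188.67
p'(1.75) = -104.69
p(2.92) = -337.74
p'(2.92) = -151.50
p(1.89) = -203.69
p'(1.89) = -109.86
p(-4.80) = -4.93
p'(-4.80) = 5.68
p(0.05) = -58.53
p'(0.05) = -51.31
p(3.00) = -350.00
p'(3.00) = -155.00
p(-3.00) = 4.00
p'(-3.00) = 1.00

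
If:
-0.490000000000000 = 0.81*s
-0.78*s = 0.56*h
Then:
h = 0.84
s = -0.60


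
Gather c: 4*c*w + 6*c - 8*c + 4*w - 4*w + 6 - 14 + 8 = c*(4*w - 2)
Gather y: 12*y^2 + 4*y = 12*y^2 + 4*y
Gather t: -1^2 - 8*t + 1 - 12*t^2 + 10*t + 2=-12*t^2 + 2*t + 2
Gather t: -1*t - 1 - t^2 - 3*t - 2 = -t^2 - 4*t - 3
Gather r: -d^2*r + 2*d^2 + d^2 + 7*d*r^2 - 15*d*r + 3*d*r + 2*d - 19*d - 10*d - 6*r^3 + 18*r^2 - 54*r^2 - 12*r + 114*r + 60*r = 3*d^2 - 27*d - 6*r^3 + r^2*(7*d - 36) + r*(-d^2 - 12*d + 162)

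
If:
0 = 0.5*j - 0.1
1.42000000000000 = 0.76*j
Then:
No Solution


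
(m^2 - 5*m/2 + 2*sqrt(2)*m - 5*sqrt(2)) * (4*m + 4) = 4*m^3 - 6*m^2 + 8*sqrt(2)*m^2 - 12*sqrt(2)*m - 10*m - 20*sqrt(2)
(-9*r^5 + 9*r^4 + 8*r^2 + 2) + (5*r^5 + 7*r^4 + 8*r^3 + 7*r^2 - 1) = -4*r^5 + 16*r^4 + 8*r^3 + 15*r^2 + 1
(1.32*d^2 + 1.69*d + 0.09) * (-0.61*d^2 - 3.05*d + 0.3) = -0.8052*d^4 - 5.0569*d^3 - 4.8134*d^2 + 0.2325*d + 0.027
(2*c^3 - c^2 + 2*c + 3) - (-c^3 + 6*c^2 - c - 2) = 3*c^3 - 7*c^2 + 3*c + 5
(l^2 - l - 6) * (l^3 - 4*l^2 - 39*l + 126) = l^5 - 5*l^4 - 41*l^3 + 189*l^2 + 108*l - 756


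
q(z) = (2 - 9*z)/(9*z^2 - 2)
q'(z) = -18*z*(2 - 9*z)/(9*z^2 - 2)^2 - 9/(9*z^2 - 2)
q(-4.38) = 0.24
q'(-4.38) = 0.06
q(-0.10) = -1.52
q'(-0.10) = 6.14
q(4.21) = -0.23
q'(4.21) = 0.05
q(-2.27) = 0.51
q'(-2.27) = 0.26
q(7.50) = -0.13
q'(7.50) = 0.02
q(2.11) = -0.45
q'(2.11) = 0.21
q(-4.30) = 0.25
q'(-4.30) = 0.06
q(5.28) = -0.18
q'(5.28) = 0.03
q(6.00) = -0.16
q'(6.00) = 0.03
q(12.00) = -0.08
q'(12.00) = 0.01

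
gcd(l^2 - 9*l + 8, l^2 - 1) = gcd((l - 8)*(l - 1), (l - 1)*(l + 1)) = l - 1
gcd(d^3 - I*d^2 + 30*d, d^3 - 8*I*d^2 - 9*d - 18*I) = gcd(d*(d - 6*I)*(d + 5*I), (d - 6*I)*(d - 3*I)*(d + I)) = d - 6*I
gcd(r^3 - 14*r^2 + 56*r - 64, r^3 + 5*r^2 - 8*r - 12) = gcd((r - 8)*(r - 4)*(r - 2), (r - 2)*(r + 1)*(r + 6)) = r - 2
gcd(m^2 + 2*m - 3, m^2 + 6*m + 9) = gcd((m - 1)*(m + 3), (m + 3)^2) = m + 3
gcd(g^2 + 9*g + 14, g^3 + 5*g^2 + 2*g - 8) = g + 2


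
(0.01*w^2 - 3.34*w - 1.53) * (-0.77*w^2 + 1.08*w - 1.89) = -0.0077*w^4 + 2.5826*w^3 - 2.448*w^2 + 4.6602*w + 2.8917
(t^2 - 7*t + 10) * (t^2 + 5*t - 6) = t^4 - 2*t^3 - 31*t^2 + 92*t - 60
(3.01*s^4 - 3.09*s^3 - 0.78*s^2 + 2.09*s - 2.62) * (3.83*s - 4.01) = 11.5283*s^5 - 23.9048*s^4 + 9.4035*s^3 + 11.1325*s^2 - 18.4155*s + 10.5062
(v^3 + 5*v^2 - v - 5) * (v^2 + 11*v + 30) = v^5 + 16*v^4 + 84*v^3 + 134*v^2 - 85*v - 150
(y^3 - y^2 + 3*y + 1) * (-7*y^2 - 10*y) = -7*y^5 - 3*y^4 - 11*y^3 - 37*y^2 - 10*y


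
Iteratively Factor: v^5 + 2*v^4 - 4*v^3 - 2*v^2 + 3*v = (v + 1)*(v^4 + v^3 - 5*v^2 + 3*v) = v*(v + 1)*(v^3 + v^2 - 5*v + 3) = v*(v + 1)*(v + 3)*(v^2 - 2*v + 1) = v*(v - 1)*(v + 1)*(v + 3)*(v - 1)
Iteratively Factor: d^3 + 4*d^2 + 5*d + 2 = (d + 1)*(d^2 + 3*d + 2) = (d + 1)*(d + 2)*(d + 1)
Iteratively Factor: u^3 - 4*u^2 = (u - 4)*(u^2) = u*(u - 4)*(u)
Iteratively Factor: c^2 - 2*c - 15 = (c - 5)*(c + 3)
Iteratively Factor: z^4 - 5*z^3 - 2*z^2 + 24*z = (z)*(z^3 - 5*z^2 - 2*z + 24) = z*(z - 4)*(z^2 - z - 6) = z*(z - 4)*(z - 3)*(z + 2)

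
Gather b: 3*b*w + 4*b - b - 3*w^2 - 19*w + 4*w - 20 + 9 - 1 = b*(3*w + 3) - 3*w^2 - 15*w - 12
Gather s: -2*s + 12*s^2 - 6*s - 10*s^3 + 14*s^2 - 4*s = -10*s^3 + 26*s^2 - 12*s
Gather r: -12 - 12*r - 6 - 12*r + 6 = -24*r - 12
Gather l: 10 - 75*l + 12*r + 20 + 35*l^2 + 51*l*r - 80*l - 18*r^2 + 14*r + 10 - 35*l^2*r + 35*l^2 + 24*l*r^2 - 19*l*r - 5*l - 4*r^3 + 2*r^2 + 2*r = l^2*(70 - 35*r) + l*(24*r^2 + 32*r - 160) - 4*r^3 - 16*r^2 + 28*r + 40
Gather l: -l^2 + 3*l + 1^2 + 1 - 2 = -l^2 + 3*l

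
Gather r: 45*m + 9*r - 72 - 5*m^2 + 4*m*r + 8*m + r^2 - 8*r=-5*m^2 + 53*m + r^2 + r*(4*m + 1) - 72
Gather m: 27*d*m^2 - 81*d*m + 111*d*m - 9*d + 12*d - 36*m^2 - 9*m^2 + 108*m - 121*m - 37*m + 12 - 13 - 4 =3*d + m^2*(27*d - 45) + m*(30*d - 50) - 5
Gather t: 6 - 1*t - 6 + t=0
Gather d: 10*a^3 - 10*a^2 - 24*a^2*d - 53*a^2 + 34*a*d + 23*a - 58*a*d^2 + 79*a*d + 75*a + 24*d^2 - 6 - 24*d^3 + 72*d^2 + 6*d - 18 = 10*a^3 - 63*a^2 + 98*a - 24*d^3 + d^2*(96 - 58*a) + d*(-24*a^2 + 113*a + 6) - 24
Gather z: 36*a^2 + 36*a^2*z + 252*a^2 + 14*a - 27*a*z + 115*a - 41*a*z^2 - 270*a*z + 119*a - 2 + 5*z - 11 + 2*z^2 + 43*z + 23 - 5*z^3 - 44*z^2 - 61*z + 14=288*a^2 + 248*a - 5*z^3 + z^2*(-41*a - 42) + z*(36*a^2 - 297*a - 13) + 24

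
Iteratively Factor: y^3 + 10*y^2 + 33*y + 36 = (y + 3)*(y^2 + 7*y + 12) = (y + 3)^2*(y + 4)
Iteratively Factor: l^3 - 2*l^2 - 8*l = (l)*(l^2 - 2*l - 8) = l*(l - 4)*(l + 2)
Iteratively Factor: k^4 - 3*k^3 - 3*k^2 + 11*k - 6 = (k - 3)*(k^3 - 3*k + 2) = (k - 3)*(k - 1)*(k^2 + k - 2) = (k - 3)*(k - 1)*(k + 2)*(k - 1)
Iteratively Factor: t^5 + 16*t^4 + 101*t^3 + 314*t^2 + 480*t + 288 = (t + 3)*(t^4 + 13*t^3 + 62*t^2 + 128*t + 96) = (t + 2)*(t + 3)*(t^3 + 11*t^2 + 40*t + 48) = (t + 2)*(t + 3)*(t + 4)*(t^2 + 7*t + 12) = (t + 2)*(t + 3)^2*(t + 4)*(t + 4)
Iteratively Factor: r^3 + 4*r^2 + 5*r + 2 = (r + 2)*(r^2 + 2*r + 1) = (r + 1)*(r + 2)*(r + 1)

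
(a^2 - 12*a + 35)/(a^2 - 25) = (a - 7)/(a + 5)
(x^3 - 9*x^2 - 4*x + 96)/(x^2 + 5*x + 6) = (x^2 - 12*x + 32)/(x + 2)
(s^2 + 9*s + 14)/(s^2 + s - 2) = (s + 7)/(s - 1)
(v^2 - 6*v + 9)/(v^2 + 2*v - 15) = (v - 3)/(v + 5)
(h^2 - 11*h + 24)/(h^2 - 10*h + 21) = (h - 8)/(h - 7)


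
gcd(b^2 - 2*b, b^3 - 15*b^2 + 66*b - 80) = b - 2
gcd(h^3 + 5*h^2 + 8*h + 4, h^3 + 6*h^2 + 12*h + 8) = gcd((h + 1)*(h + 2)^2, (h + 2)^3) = h^2 + 4*h + 4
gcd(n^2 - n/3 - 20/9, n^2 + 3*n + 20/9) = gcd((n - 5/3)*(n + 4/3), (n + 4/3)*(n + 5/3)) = n + 4/3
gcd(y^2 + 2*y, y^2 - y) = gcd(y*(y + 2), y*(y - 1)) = y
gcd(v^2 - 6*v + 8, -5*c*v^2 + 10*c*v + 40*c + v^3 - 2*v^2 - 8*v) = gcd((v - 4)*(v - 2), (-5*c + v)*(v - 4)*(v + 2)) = v - 4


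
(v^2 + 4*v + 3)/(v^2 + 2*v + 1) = (v + 3)/(v + 1)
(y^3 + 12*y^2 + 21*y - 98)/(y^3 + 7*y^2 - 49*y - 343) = (y - 2)/(y - 7)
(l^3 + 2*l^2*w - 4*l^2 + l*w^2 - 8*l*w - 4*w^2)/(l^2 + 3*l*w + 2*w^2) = (l^2 + l*w - 4*l - 4*w)/(l + 2*w)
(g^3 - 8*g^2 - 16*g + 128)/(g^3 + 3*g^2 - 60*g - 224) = (g - 4)/(g + 7)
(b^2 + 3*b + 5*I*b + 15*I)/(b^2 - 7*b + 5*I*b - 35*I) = (b + 3)/(b - 7)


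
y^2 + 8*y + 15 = (y + 3)*(y + 5)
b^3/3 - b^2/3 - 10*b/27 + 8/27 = (b/3 + 1/3)*(b - 4/3)*(b - 2/3)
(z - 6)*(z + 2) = z^2 - 4*z - 12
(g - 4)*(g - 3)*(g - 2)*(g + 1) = g^4 - 8*g^3 + 17*g^2 + 2*g - 24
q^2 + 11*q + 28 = (q + 4)*(q + 7)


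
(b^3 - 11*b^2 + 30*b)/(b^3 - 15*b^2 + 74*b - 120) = b/(b - 4)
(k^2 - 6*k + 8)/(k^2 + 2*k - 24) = (k - 2)/(k + 6)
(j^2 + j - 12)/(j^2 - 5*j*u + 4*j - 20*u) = (3 - j)/(-j + 5*u)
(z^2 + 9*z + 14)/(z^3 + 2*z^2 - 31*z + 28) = (z + 2)/(z^2 - 5*z + 4)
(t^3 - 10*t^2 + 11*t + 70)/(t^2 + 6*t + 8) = (t^2 - 12*t + 35)/(t + 4)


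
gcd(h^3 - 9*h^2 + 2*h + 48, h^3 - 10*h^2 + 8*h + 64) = h^2 - 6*h - 16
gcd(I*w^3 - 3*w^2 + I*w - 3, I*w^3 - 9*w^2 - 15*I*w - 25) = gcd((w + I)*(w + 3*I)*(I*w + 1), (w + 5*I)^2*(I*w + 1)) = w - I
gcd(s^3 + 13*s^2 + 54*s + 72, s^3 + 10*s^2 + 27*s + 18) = s^2 + 9*s + 18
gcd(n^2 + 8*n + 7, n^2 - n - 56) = n + 7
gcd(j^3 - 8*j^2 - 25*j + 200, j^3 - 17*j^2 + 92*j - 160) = j^2 - 13*j + 40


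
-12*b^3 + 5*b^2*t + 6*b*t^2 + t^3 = (-b + t)*(3*b + t)*(4*b + t)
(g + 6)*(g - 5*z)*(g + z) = g^3 - 4*g^2*z + 6*g^2 - 5*g*z^2 - 24*g*z - 30*z^2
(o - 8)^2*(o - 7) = o^3 - 23*o^2 + 176*o - 448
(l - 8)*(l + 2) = l^2 - 6*l - 16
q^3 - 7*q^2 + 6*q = q*(q - 6)*(q - 1)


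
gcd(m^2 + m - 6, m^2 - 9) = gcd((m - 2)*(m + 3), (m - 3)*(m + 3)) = m + 3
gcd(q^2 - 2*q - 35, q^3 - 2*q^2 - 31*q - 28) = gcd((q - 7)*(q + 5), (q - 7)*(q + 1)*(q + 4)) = q - 7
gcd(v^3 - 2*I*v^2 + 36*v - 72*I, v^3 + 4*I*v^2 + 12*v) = v^2 + 4*I*v + 12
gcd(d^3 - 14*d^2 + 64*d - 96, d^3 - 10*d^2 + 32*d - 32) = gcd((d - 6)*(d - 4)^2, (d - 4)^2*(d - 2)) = d^2 - 8*d + 16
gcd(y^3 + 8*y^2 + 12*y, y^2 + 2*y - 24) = y + 6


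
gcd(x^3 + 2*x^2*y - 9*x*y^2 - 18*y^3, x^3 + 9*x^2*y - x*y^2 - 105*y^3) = x - 3*y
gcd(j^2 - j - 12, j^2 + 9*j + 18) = j + 3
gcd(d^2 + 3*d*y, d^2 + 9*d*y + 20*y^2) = 1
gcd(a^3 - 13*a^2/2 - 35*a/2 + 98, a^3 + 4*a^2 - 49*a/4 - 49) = a^2 + a/2 - 14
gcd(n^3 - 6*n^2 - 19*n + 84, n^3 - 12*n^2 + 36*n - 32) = 1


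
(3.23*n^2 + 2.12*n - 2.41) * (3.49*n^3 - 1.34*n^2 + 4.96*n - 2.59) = 11.2727*n^5 + 3.0706*n^4 + 4.7691*n^3 + 5.3789*n^2 - 17.4444*n + 6.2419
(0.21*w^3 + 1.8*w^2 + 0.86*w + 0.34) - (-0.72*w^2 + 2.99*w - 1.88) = 0.21*w^3 + 2.52*w^2 - 2.13*w + 2.22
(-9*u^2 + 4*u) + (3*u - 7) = -9*u^2 + 7*u - 7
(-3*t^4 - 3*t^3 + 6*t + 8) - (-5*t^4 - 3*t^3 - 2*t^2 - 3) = 2*t^4 + 2*t^2 + 6*t + 11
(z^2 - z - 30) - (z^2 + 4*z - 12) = -5*z - 18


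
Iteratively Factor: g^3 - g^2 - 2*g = (g - 2)*(g^2 + g) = g*(g - 2)*(g + 1)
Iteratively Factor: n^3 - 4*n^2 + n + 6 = (n - 2)*(n^2 - 2*n - 3) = (n - 2)*(n + 1)*(n - 3)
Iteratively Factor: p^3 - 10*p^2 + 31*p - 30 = (p - 3)*(p^2 - 7*p + 10) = (p - 3)*(p - 2)*(p - 5)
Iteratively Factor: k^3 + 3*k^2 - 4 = (k + 2)*(k^2 + k - 2) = (k + 2)^2*(k - 1)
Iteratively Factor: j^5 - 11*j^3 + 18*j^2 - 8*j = (j - 2)*(j^4 + 2*j^3 - 7*j^2 + 4*j) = (j - 2)*(j - 1)*(j^3 + 3*j^2 - 4*j) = (j - 2)*(j - 1)^2*(j^2 + 4*j) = (j - 2)*(j - 1)^2*(j + 4)*(j)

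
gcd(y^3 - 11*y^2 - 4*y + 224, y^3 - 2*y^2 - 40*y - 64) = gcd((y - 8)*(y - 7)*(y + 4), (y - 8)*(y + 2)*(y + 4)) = y^2 - 4*y - 32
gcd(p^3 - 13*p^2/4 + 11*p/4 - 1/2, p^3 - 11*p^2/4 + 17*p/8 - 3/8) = p^2 - 5*p/4 + 1/4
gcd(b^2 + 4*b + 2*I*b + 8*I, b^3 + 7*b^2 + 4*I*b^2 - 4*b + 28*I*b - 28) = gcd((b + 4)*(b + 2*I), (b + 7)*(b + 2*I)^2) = b + 2*I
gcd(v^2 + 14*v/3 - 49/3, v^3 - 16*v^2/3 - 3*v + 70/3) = v - 7/3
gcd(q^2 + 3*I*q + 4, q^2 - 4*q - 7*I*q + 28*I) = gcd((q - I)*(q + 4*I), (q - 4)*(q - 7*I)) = 1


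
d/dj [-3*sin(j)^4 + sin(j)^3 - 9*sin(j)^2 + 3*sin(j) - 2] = 3*(-4*sin(j)^3 + sin(j)^2 - 6*sin(j) + 1)*cos(j)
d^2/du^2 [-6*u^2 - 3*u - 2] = -12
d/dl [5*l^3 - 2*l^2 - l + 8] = 15*l^2 - 4*l - 1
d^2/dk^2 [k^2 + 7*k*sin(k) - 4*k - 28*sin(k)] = -7*k*sin(k) + 28*sin(k) + 14*cos(k) + 2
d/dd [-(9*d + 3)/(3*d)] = d^(-2)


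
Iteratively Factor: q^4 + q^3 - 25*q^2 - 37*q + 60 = (q + 4)*(q^3 - 3*q^2 - 13*q + 15) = (q - 5)*(q + 4)*(q^2 + 2*q - 3) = (q - 5)*(q + 3)*(q + 4)*(q - 1)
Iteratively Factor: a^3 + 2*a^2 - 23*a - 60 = (a + 4)*(a^2 - 2*a - 15) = (a - 5)*(a + 4)*(a + 3)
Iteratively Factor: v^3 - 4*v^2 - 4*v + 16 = (v + 2)*(v^2 - 6*v + 8) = (v - 4)*(v + 2)*(v - 2)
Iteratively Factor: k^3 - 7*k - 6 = (k + 2)*(k^2 - 2*k - 3) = (k - 3)*(k + 2)*(k + 1)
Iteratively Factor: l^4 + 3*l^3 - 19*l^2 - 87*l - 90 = (l - 5)*(l^3 + 8*l^2 + 21*l + 18) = (l - 5)*(l + 3)*(l^2 + 5*l + 6) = (l - 5)*(l + 3)^2*(l + 2)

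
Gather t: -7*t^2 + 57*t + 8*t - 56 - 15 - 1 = -7*t^2 + 65*t - 72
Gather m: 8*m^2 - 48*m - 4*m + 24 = 8*m^2 - 52*m + 24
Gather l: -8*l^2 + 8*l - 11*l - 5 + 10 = -8*l^2 - 3*l + 5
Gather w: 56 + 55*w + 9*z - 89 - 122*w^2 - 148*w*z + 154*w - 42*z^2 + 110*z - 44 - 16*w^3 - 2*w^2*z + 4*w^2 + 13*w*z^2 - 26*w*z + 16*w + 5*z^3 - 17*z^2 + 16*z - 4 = -16*w^3 + w^2*(-2*z - 118) + w*(13*z^2 - 174*z + 225) + 5*z^3 - 59*z^2 + 135*z - 81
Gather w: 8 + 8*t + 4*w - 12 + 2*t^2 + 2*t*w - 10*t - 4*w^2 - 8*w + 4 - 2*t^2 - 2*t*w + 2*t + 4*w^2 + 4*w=0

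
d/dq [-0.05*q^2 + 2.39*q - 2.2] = 2.39 - 0.1*q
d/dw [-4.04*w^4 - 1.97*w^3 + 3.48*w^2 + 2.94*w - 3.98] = -16.16*w^3 - 5.91*w^2 + 6.96*w + 2.94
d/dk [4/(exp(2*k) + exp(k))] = 4*(-2*exp(k) - 1)*exp(-k)/(exp(k) + 1)^2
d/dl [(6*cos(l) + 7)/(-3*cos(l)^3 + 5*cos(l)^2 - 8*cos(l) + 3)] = 16*(-36*cos(l)^3 - 33*cos(l)^2 + 70*cos(l) - 74)*sin(l)/(-41*cos(l) + 10*cos(2*l) - 3*cos(3*l) + 22)^2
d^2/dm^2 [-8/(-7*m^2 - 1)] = 112*(21*m^2 - 1)/(7*m^2 + 1)^3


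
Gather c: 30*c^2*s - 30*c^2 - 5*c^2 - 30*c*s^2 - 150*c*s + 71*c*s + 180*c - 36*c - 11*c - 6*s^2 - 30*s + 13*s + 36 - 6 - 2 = c^2*(30*s - 35) + c*(-30*s^2 - 79*s + 133) - 6*s^2 - 17*s + 28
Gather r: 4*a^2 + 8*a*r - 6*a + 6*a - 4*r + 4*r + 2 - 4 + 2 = 4*a^2 + 8*a*r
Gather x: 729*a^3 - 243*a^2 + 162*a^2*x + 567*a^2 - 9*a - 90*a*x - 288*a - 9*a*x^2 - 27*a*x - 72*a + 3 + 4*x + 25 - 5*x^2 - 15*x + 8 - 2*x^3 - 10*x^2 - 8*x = 729*a^3 + 324*a^2 - 369*a - 2*x^3 + x^2*(-9*a - 15) + x*(162*a^2 - 117*a - 19) + 36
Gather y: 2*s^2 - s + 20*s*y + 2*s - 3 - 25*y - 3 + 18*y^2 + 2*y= 2*s^2 + s + 18*y^2 + y*(20*s - 23) - 6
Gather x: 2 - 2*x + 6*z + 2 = -2*x + 6*z + 4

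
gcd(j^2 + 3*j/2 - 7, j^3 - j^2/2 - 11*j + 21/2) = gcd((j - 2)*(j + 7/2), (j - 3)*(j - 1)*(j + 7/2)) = j + 7/2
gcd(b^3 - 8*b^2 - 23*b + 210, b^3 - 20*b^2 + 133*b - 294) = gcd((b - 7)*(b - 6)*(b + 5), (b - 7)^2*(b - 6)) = b^2 - 13*b + 42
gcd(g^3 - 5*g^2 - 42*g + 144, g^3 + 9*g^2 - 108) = g^2 + 3*g - 18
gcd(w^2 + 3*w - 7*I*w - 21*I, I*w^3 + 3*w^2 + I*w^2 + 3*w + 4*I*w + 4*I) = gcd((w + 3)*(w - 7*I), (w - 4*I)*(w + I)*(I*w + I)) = 1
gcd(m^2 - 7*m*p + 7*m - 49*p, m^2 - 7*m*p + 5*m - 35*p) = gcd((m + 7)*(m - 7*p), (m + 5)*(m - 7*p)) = -m + 7*p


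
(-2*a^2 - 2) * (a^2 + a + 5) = -2*a^4 - 2*a^3 - 12*a^2 - 2*a - 10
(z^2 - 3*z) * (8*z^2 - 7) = 8*z^4 - 24*z^3 - 7*z^2 + 21*z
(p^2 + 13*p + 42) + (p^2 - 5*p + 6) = 2*p^2 + 8*p + 48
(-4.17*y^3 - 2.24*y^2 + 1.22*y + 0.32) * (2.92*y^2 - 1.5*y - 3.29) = -12.1764*y^5 - 0.285800000000001*y^4 + 20.6417*y^3 + 6.474*y^2 - 4.4938*y - 1.0528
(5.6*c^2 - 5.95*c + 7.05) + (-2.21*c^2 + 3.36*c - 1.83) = 3.39*c^2 - 2.59*c + 5.22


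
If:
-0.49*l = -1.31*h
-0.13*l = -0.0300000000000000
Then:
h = 0.09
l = 0.23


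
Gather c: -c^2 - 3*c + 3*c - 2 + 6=4 - c^2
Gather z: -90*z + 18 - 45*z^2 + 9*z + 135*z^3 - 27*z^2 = 135*z^3 - 72*z^2 - 81*z + 18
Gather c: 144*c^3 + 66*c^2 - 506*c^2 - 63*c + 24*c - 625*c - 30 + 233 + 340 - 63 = 144*c^3 - 440*c^2 - 664*c + 480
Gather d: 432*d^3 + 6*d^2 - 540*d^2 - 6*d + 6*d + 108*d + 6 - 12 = 432*d^3 - 534*d^2 + 108*d - 6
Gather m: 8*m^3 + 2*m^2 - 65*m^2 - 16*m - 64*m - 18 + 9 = 8*m^3 - 63*m^2 - 80*m - 9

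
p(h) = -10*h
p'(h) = -10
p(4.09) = -40.90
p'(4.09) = -10.00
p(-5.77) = 57.70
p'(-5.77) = -10.00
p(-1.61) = 16.10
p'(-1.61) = -10.00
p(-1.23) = 12.30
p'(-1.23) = -10.00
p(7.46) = -74.60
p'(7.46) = -10.00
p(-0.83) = 8.30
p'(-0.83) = -10.00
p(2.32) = -23.20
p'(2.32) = -10.00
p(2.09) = -20.90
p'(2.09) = -10.00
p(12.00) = -120.00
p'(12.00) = -10.00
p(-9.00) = 90.00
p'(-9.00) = -10.00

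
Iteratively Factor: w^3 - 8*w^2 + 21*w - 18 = (w - 2)*(w^2 - 6*w + 9) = (w - 3)*(w - 2)*(w - 3)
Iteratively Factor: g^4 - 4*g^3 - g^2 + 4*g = (g - 1)*(g^3 - 3*g^2 - 4*g) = g*(g - 1)*(g^2 - 3*g - 4) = g*(g - 1)*(g + 1)*(g - 4)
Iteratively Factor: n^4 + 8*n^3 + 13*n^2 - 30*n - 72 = (n + 3)*(n^3 + 5*n^2 - 2*n - 24) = (n - 2)*(n + 3)*(n^2 + 7*n + 12) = (n - 2)*(n + 3)^2*(n + 4)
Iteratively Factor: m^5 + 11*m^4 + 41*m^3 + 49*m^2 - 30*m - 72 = (m + 3)*(m^4 + 8*m^3 + 17*m^2 - 2*m - 24) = (m + 3)^2*(m^3 + 5*m^2 + 2*m - 8) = (m - 1)*(m + 3)^2*(m^2 + 6*m + 8) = (m - 1)*(m + 3)^2*(m + 4)*(m + 2)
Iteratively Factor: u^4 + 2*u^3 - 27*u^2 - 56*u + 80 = (u - 1)*(u^3 + 3*u^2 - 24*u - 80) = (u - 1)*(u + 4)*(u^2 - u - 20) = (u - 5)*(u - 1)*(u + 4)*(u + 4)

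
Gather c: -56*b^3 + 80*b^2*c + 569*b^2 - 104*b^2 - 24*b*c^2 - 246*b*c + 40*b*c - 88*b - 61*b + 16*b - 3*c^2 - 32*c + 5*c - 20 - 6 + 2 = -56*b^3 + 465*b^2 - 133*b + c^2*(-24*b - 3) + c*(80*b^2 - 206*b - 27) - 24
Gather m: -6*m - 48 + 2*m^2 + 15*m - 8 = 2*m^2 + 9*m - 56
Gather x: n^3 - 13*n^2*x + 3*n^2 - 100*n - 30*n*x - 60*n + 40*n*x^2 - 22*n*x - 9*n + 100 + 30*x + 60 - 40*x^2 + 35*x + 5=n^3 + 3*n^2 - 169*n + x^2*(40*n - 40) + x*(-13*n^2 - 52*n + 65) + 165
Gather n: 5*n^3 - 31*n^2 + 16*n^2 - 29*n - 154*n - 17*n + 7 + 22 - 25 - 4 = 5*n^3 - 15*n^2 - 200*n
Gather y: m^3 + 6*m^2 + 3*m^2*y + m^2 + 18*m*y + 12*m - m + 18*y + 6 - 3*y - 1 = m^3 + 7*m^2 + 11*m + y*(3*m^2 + 18*m + 15) + 5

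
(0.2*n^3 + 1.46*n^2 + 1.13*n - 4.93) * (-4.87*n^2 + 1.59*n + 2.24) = -0.974*n^5 - 6.7922*n^4 - 2.7337*n^3 + 29.0762*n^2 - 5.3075*n - 11.0432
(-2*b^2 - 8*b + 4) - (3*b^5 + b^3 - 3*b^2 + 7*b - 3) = -3*b^5 - b^3 + b^2 - 15*b + 7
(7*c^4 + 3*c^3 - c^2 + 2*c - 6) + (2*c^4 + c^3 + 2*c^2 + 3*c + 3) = 9*c^4 + 4*c^3 + c^2 + 5*c - 3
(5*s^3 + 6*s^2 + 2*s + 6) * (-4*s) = -20*s^4 - 24*s^3 - 8*s^2 - 24*s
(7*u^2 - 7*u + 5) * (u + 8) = 7*u^3 + 49*u^2 - 51*u + 40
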